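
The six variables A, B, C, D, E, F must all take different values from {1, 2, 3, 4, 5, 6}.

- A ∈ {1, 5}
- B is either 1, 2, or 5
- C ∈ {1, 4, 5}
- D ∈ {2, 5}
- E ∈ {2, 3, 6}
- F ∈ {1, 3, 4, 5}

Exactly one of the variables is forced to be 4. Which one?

C

The 6 variables draw from only 6 values {1, 2, 3, 4, 5, 6}, so each is used; only E can be 6, hence E = 6.
The 5 still-open variables together cover exactly {1, 2, 3, 4, 5} — 5 values for 5 variables — and 3 appears only in F's list, so F = 3.
The 4 still-open variables together cover exactly {1, 2, 4, 5} — 4 values for 4 variables — and 4 appears only in C's list, so C = 4.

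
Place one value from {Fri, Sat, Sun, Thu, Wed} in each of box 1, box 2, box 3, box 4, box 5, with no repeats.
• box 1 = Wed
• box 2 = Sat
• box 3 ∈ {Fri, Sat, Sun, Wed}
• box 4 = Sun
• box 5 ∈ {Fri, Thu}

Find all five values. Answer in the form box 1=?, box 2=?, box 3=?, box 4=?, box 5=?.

box 1 has just one choice, so box 1 = Wed. Remove Wed from box 3.
box 2 must be Sat (only option left). So box 3 can't be Sat.
box 4 must be Sun (only option left). So box 3 can't be Sun.
box 3's domain is down to {Fri}, so box 3 = Fri. Eliminate Fri elsewhere: box 5.
box 5's domain is down to {Thu}, so box 5 = Thu.

box 1=Wed, box 2=Sat, box 3=Fri, box 4=Sun, box 5=Thu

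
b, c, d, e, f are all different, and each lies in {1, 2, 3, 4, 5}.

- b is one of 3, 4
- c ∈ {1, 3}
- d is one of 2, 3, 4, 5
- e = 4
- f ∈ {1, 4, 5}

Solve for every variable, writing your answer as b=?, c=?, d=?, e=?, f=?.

b=3, c=1, d=2, e=4, f=5

e has just one choice, so e = 4. Remove 4 from b, d, f.
b's domain is down to {3}, so b = 3. Strike 3 from c, d.
That leaves c = 1. So f can't be 1.
That leaves f = 5. Remove 5 from d.
d must be 2 (only option left).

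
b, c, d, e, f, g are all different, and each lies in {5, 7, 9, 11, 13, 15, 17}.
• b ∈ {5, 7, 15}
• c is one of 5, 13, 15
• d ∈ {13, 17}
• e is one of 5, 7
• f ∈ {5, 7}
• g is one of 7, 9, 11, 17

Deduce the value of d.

The 2 variables e and f are confined to {5, 7}, which locks those values in; drop them from b, c, g.
b must be 15 (only option left). So c can't be 15.
c must be 13 (only option left). Strike 13 from d.
So d = 17.

17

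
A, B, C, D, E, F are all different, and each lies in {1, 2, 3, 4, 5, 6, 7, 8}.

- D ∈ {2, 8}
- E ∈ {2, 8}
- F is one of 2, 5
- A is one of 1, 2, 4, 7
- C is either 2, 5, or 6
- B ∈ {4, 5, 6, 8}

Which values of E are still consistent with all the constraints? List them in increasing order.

2, 8

D and E share exactly the 2 values {2, 8}; by pigeonhole those values go to them, so strike 2, 8 from A, B, C, F.
F's domain is down to {5}, so F = 5. Remove 5 from B, C.
C must be 6 (only option left). Remove 6 from B.
B's domain is down to {4}, so B = 4. Eliminate 4 elsewhere: A.
No further eliminations apply; E can still be any of 2, 8.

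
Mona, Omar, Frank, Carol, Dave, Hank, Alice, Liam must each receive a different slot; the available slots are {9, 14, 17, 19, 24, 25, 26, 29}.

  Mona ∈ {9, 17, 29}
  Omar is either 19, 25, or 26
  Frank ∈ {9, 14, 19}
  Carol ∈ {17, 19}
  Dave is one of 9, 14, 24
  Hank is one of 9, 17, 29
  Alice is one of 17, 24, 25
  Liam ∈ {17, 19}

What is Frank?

14

Among the 8 variables, 26 fits only Omar (and all 8 values in {9, 14, 17, 19, 24, 25, 26, 29} must be used), so Omar = 26.
Among the 7 still-open variables, 25 fits only Alice (and all 7 values in {9, 14, 17, 19, 24, 25, 29} must be used), so Alice = 25.
The 6 still-open variables together cover exactly {9, 14, 17, 19, 24, 29} — 6 values for 6 variables — and 24 appears only in Dave's list, so Dave = 24.
Among the 5 still-open variables, 14 fits only Frank (and all 5 values in {9, 14, 17, 19, 29} must be used), so Frank = 14.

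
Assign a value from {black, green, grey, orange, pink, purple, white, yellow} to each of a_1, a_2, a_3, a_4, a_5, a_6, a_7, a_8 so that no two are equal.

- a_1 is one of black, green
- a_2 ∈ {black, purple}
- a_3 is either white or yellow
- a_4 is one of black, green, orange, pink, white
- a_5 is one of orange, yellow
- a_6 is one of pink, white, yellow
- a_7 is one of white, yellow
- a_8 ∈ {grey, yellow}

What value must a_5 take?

orange

The 8 variables draw from only 8 values {black, green, grey, orange, pink, purple, white, yellow}, so each is used; only a_8 can be grey, hence a_8 = grey.
The 7 still-open variables draw from only 7 values {black, green, orange, pink, purple, white, yellow}, so each is used; only a_2 can be purple, hence a_2 = purple.
a_3 and a_7 between them cover only {white, yellow} — a naked pair. Remove those values from a_4, a_5, a_6.
So a_5 = orange.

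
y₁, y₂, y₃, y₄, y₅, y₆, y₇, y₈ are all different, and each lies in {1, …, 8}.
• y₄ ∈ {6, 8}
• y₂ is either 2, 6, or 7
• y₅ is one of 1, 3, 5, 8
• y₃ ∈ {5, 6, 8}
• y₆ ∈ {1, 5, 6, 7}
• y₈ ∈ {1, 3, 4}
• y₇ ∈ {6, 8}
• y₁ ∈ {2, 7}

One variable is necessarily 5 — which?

The 8 variables draw from only 8 values {1, 2, 3, 4, 5, 6, 7, 8}, so each is used; only y₈ can be 4, hence y₈ = 4.
The 7 still-open variables draw from only 7 values {1, 2, 3, 5, 6, 7, 8}, so each is used; only y₅ can be 3, hence y₅ = 3.
The 6 still-open variables draw from only 6 values {1, 2, 5, 6, 7, 8}, so each is used; only y₆ can be 1, hence y₆ = 1.
The 5 still-open variables draw from only 5 values {2, 5, 6, 7, 8}, so each is used; only y₃ can be 5, hence y₃ = 5.

y₃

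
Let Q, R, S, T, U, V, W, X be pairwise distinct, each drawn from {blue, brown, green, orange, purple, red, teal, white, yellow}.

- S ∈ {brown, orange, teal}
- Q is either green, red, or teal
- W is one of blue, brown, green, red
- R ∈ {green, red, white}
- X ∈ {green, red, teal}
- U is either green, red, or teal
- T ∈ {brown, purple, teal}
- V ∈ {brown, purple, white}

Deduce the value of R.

white

The 8 variables draw from only 8 values {blue, brown, green, orange, purple, red, teal, white}, so each is used; only W can be blue, hence W = blue.
The 7 still-open variables together cover exactly {brown, green, orange, purple, red, teal, white} — 7 values for 7 variables — and orange appears only in S's list, so S = orange.
The 3 variables Q, U, X are confined to {green, red, teal}, which locks those values in; drop them from R, T.
So R = white.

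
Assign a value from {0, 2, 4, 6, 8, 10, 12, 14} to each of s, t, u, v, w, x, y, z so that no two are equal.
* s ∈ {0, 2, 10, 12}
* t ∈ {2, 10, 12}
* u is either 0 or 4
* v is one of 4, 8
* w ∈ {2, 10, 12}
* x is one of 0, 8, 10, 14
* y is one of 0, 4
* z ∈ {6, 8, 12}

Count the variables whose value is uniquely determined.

Among the 8 variables, 6 fits only z (and all 8 values in {0, 2, 4, 6, 8, 10, 12, 14} must be used), so z = 6.
The 7 still-open variables together cover exactly {0, 2, 4, 8, 10, 12, 14} — 7 values for 7 variables — and 14 appears only in x's list, so x = 14.
Among the 6 still-open variables, 8 fits only v (and all 6 values in {0, 2, 4, 8, 10, 12} must be used), so v = 8.
u and y share exactly the 2 values {0, 4}; by pigeonhole those values go to them, so strike 0, 4 from s.
Determined: v=8, x=14, z=6. The other variables each still have more than one consistent value. That makes 3.

3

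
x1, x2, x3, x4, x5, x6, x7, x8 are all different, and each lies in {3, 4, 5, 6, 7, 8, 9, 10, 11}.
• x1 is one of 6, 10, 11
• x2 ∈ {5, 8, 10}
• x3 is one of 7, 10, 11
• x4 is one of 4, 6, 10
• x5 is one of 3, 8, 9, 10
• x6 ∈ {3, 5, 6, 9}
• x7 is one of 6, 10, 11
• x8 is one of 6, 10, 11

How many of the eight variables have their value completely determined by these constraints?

The 3 variables x1, x7, x8 are confined to {6, 10, 11}, which locks those values in; drop them from x2, x3, x4, x5, x6.
That leaves x3 = 7.
x4 has just one choice, so x4 = 4.
Determined: x3=7, x4=4. The other variables each still have more than one consistent value. That makes 2.

2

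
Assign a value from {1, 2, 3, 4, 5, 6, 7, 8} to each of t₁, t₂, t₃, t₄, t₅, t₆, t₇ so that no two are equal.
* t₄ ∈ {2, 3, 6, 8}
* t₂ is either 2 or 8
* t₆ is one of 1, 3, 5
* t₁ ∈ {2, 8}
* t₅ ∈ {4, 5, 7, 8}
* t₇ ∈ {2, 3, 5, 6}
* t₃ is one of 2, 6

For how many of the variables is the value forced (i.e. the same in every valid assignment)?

4

t₁ and t₂ between them cover only {2, 8} — a naked pair. Remove those values from t₃, t₄, t₅, t₇.
t₃ has just one choice, so t₃ = 6. So t₄, t₇ can't be 6.
That leaves t₄ = 3. So t₆, t₇ can't be 3.
That leaves t₇ = 5. Eliminate 5 elsewhere: t₅, t₆.
t₆ must be 1 (only option left).
Determined: t₃=6, t₄=3, t₆=1, t₇=5. The other variables each still have more than one consistent value. That makes 4.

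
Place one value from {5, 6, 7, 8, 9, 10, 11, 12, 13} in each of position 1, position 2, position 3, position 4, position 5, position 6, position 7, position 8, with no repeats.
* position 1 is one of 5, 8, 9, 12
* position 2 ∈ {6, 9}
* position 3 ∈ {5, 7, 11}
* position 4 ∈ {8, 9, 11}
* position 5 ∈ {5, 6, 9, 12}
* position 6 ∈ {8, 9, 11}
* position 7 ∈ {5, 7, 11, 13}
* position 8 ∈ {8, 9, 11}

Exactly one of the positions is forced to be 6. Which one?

position 2

Among the 8 variables, 13 fits only position 7 (and all 8 values in {5, 6, 7, 8, 9, 11, 12, 13} must be used), so position 7 = 13.
The 7 still-open variables together cover exactly {5, 6, 7, 8, 9, 11, 12} — 7 values for 7 variables — and 7 appears only in position 3's list, so position 3 = 7.
position 4, position 6, position 8 share exactly the 3 values {8, 9, 11}; by pigeonhole those values go to them, so strike 8, 9, 11 from position 1, position 2, position 5.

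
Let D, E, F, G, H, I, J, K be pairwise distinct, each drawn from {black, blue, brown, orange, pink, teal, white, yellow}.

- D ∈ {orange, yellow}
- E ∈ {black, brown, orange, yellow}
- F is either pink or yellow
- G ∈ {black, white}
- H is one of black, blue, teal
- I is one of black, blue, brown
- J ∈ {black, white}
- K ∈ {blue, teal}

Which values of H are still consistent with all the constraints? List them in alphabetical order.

The 8 variables together cover exactly {black, blue, brown, orange, pink, teal, white, yellow} — 8 values for 8 variables — and pink appears only in F's list, so F = pink.
G and J share exactly the 2 values {black, white}; by pigeonhole those values go to them, so strike black, white from E, H, I.
H and K share exactly the 2 values {blue, teal}; by pigeonhole those values go to them, so strike blue, teal from I.
That leaves I = brown. Eliminate brown elsewhere: E.
No further eliminations apply; H can still be any of blue, teal.

blue, teal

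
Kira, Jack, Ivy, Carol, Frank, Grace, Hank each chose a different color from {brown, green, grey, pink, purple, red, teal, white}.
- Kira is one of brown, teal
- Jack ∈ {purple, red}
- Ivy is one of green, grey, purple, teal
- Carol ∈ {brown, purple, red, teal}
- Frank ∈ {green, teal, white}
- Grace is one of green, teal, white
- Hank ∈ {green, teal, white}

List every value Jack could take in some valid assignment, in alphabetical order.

The 7 variables draw from only 7 values {brown, green, grey, purple, red, teal, white}, so each is used; only Ivy can be grey, hence Ivy = grey.
Frank, Grace, Hank between them cover only {green, teal, white} — a naked triple. Remove those values from Kira, Carol.
Kira must be brown (only option left). Remove brown from Carol.
No further eliminations apply; Jack can still be any of purple, red.

purple, red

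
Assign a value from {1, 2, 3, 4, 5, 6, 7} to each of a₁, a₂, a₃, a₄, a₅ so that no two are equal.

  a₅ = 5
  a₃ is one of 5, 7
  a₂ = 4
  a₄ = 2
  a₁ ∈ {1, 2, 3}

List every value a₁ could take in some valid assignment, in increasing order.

a₂ has just one choice, so a₂ = 4.
a₄ has just one choice, so a₄ = 2. Eliminate 2 elsewhere: a₁.
That leaves a₅ = 5. Remove 5 from a₃.
a₃ must be 7 (only option left).
No further eliminations apply; a₁ can still be any of 1, 3.

1, 3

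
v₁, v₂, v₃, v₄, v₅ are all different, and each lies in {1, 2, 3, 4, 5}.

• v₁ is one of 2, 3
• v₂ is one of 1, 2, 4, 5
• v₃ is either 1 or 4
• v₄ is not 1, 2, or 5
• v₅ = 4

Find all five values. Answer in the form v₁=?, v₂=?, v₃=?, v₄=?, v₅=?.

v₁=2, v₂=5, v₃=1, v₄=3, v₅=4

v₅ has just one choice, so v₅ = 4. Strike 4 from v₂, v₃, v₄.
v₃'s domain is down to {1}, so v₃ = 1. Strike 1 from v₂.
v₄ has just one choice, so v₄ = 3. Eliminate 3 elsewhere: v₁.
v₁ has just one choice, so v₁ = 2. Eliminate 2 elsewhere: v₂.
That leaves v₂ = 5.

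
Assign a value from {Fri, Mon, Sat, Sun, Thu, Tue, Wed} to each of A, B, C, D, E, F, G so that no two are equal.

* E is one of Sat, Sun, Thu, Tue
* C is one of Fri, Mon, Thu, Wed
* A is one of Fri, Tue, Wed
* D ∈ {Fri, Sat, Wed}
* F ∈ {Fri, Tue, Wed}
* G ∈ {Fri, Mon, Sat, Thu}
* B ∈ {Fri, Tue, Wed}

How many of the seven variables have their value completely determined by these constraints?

2

The 7 variables draw from only 7 values {Fri, Mon, Sat, Sun, Thu, Tue, Wed}, so each is used; only E can be Sun, hence E = Sun.
A, B, F share exactly the 3 values {Fri, Tue, Wed}; by pigeonhole those values go to them, so strike Fri, Tue, Wed from C, D, G.
D has just one choice, so D = Sat. So G can't be Sat.
Determined: D=Sat, E=Sun. The other variables each still have more than one consistent value. That makes 2.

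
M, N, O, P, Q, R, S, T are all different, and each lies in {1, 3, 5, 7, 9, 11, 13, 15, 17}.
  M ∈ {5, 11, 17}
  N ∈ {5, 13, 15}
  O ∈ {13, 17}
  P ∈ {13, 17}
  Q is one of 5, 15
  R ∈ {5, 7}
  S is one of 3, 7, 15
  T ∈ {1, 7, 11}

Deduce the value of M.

11

The 8 variables draw from only 8 values {1, 3, 5, 7, 11, 13, 15, 17}, so each is used; only T can be 1, hence T = 1.
The 7 still-open variables together cover exactly {3, 5, 7, 11, 13, 15, 17} — 7 values for 7 variables — and 3 appears only in S's list, so S = 3.
The 6 still-open variables together cover exactly {5, 7, 11, 13, 15, 17} — 6 values for 6 variables — and 7 appears only in R's list, so R = 7.
Among the 5 still-open variables, 11 fits only M (and all 5 values in {5, 11, 13, 15, 17} must be used), so M = 11.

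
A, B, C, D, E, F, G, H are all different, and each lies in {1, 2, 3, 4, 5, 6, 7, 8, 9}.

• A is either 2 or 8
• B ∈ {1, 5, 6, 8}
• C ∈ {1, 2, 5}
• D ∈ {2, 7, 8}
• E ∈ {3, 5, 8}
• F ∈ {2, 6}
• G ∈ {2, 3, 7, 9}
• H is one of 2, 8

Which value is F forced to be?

The 8 variables together cover exactly {1, 2, 3, 5, 6, 7, 8, 9} — 8 values for 8 variables — and 9 appears only in G's list, so G = 9.
The 7 still-open variables draw from only 7 values {1, 2, 3, 5, 6, 7, 8}, so each is used; only E can be 3, hence E = 3.
Among the 6 still-open variables, 7 fits only D (and all 6 values in {1, 2, 5, 6, 7, 8} must be used), so D = 7.
A and H between them cover only {2, 8} — a naked pair. Remove those values from B, C, F.
So F = 6.

6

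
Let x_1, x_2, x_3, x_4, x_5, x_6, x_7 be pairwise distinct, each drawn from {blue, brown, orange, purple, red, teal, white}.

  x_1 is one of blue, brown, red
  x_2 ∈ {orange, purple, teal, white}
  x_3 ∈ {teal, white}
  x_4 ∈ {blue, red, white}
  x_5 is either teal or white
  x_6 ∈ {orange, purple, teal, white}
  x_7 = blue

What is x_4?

x_7's domain is down to {blue}, so x_7 = blue. Eliminate blue elsewhere: x_1, x_4.
The 6 still-open variables together cover exactly {brown, orange, purple, red, teal, white} — 6 values for 6 variables — and brown appears only in x_1's list, so x_1 = brown.
The 5 still-open variables draw from only 5 values {orange, purple, red, teal, white}, so each is used; only x_4 can be red, hence x_4 = red.

red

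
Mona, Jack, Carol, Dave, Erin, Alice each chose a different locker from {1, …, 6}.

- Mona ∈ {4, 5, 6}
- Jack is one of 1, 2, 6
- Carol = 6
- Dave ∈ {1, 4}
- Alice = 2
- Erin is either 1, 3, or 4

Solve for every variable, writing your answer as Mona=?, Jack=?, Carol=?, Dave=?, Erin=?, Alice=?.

Carol's domain is down to {6}, so Carol = 6. Strike 6 from Mona, Jack.
Alice must be 2 (only option left). Remove 2 from Jack.
That leaves Jack = 1. Strike 1 from Dave, Erin.
Dave has just one choice, so Dave = 4. So Mona, Erin can't be 4.
Erin's domain is down to {3}, so Erin = 3.
Mona has just one choice, so Mona = 5.

Mona=5, Jack=1, Carol=6, Dave=4, Erin=3, Alice=2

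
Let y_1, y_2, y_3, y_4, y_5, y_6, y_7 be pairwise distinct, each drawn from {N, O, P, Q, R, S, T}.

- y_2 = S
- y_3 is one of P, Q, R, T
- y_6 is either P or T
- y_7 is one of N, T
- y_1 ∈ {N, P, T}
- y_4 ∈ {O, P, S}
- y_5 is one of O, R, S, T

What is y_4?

O

y_2 must be S (only option left). Eliminate S elsewhere: y_4, y_5.
Among the 6 still-open variables, Q fits only y_3 (and all 6 values in {N, O, P, Q, R, T} must be used), so y_3 = Q.
The 5 still-open variables draw from only 5 values {N, O, P, R, T}, so each is used; only y_5 can be R, hence y_5 = R.
The 4 still-open variables together cover exactly {N, O, P, T} — 4 values for 4 variables — and O appears only in y_4's list, so y_4 = O.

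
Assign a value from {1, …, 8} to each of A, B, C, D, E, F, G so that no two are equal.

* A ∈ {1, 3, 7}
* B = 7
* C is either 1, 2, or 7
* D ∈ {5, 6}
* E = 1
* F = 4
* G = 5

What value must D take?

6

B's domain is down to {7}, so B = 7. Remove 7 from A, C.
E must be 1 (only option left). So A, C can't be 1.
F has just one choice, so F = 4.
G has just one choice, so G = 5. Strike 5 from D.
So D = 6.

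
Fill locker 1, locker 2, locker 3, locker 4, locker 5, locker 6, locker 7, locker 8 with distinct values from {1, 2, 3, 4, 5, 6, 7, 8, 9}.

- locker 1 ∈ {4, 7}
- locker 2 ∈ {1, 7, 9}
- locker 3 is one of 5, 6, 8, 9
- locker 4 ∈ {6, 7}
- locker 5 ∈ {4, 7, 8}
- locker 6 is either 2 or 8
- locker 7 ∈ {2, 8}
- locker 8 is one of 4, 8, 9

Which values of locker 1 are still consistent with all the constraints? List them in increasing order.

4, 7

Among the 8 variables, 1 fits only locker 2 (and all 8 values in {1, 2, 4, 5, 6, 7, 8, 9} must be used), so locker 2 = 1.
Among the 7 still-open variables, 5 fits only locker 3 (and all 7 values in {2, 4, 5, 6, 7, 8, 9} must be used), so locker 3 = 5.
The 6 still-open variables draw from only 6 values {2, 4, 6, 7, 8, 9}, so each is used; only locker 4 can be 6, hence locker 4 = 6.
Among the 5 still-open variables, 9 fits only locker 8 (and all 5 values in {2, 4, 7, 8, 9} must be used), so locker 8 = 9.
locker 6 and locker 7 between them cover only {2, 8} — a naked pair. Remove those values from locker 5.
No further eliminations apply; locker 1 can still be any of 4, 7.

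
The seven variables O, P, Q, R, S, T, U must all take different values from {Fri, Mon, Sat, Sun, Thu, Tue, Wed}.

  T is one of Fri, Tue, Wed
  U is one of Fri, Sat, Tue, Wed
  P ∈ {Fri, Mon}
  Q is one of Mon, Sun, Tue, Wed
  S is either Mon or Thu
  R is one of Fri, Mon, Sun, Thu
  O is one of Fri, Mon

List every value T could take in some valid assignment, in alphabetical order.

Tue, Wed

Among the 7 variables, Sat fits only U (and all 7 values in {Fri, Mon, Sat, Sun, Thu, Tue, Wed} must be used), so U = Sat.
O and P share exactly the 2 values {Fri, Mon}; by pigeonhole those values go to them, so strike Fri, Mon from Q, R, S, T.
S has just one choice, so S = Thu. So R can't be Thu.
R's domain is down to {Sun}, so R = Sun. Eliminate Sun elsewhere: Q.
No further eliminations apply; T can still be any of Tue, Wed.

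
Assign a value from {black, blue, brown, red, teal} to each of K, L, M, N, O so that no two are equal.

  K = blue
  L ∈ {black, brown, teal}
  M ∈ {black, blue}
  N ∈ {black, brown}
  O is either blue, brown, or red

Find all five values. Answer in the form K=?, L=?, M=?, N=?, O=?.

K=blue, L=teal, M=black, N=brown, O=red

K's domain is down to {blue}, so K = blue. Eliminate blue elsewhere: M, O.
M's domain is down to {black}, so M = black. Eliminate black elsewhere: L, N.
N's domain is down to {brown}, so N = brown. Remove brown from L, O.
That leaves O = red.
L's domain is down to {teal}, so L = teal.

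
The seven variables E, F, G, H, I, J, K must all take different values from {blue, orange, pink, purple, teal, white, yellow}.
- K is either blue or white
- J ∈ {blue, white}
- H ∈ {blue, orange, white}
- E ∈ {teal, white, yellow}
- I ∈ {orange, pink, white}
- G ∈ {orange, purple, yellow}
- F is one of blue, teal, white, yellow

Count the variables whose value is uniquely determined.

The 7 variables draw from only 7 values {blue, orange, pink, purple, teal, white, yellow}, so each is used; only I can be pink, hence I = pink.
The 6 still-open variables draw from only 6 values {blue, orange, purple, teal, white, yellow}, so each is used; only G can be purple, hence G = purple.
Among the 5 still-open variables, orange fits only H (and all 5 values in {blue, orange, teal, white, yellow} must be used), so H = orange.
J and K share exactly the 2 values {blue, white}; by pigeonhole those values go to them, so strike blue, white from E, F.
Determined: G=purple, H=orange, I=pink. The other variables each still have more than one consistent value. That makes 3.

3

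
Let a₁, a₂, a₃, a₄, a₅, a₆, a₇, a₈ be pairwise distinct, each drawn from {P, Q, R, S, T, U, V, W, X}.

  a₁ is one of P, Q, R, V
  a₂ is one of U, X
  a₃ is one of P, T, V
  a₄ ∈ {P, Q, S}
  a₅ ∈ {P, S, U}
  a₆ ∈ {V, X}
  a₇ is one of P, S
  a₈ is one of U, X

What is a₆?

The 8 variables together cover exactly {P, Q, R, S, T, U, V, X} — 8 values for 8 variables — and R appears only in a₁'s list, so a₁ = R.
The 7 still-open variables together cover exactly {P, Q, S, T, U, V, X} — 7 values for 7 variables — and Q appears only in a₄'s list, so a₄ = Q.
The 6 still-open variables draw from only 6 values {P, S, T, U, V, X}, so each is used; only a₃ can be T, hence a₃ = T.
The 5 still-open variables together cover exactly {P, S, U, V, X} — 5 values for 5 variables — and V appears only in a₆'s list, so a₆ = V.

V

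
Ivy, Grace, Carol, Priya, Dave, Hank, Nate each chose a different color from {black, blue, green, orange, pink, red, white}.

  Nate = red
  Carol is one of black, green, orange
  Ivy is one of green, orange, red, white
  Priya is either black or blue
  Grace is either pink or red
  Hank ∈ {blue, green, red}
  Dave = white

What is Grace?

pink

Dave must be white (only option left). Eliminate white elsewhere: Ivy.
Nate has just one choice, so Nate = red. So Ivy, Grace, Hank can't be red.
So Grace = pink.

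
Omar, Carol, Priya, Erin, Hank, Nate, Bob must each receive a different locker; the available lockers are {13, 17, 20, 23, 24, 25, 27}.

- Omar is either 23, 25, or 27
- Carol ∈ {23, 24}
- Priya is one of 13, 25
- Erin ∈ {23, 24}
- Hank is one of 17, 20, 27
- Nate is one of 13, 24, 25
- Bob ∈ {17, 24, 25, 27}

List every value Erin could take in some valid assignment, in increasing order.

Among the 7 variables, 20 fits only Hank (and all 7 values in {13, 17, 20, 23, 24, 25, 27} must be used), so Hank = 20.
The 6 still-open variables draw from only 6 values {13, 17, 23, 24, 25, 27}, so each is used; only Bob can be 17, hence Bob = 17.
The 5 still-open variables together cover exactly {13, 23, 24, 25, 27} — 5 values for 5 variables — and 27 appears only in Omar's list, so Omar = 27.
Carol and Erin between them cover only {23, 24} — a naked pair. Remove those values from Nate.
No further eliminations apply; Erin can still be any of 23, 24.

23, 24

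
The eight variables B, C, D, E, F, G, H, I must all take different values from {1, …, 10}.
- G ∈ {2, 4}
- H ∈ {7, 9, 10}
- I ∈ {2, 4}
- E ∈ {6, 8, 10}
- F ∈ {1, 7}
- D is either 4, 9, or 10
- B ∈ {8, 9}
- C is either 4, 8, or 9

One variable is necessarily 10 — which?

D

Among the 8 variables, 1 fits only F (and all 8 values in {1, 2, 4, 6, 7, 8, 9, 10} must be used), so F = 1.
The 7 still-open variables together cover exactly {2, 4, 6, 7, 8, 9, 10} — 7 values for 7 variables — and 6 appears only in E's list, so E = 6.
The 6 still-open variables together cover exactly {2, 4, 7, 8, 9, 10} — 6 values for 6 variables — and 7 appears only in H's list, so H = 7.
The 5 still-open variables together cover exactly {2, 4, 8, 9, 10} — 5 values for 5 variables — and 10 appears only in D's list, so D = 10.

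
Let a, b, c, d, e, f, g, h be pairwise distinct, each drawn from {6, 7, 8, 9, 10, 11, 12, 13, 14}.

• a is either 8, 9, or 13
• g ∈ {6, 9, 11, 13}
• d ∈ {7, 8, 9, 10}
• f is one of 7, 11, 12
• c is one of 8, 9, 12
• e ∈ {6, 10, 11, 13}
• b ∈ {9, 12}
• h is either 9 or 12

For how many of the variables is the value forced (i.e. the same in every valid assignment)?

2

The 2 variables b and h are confined to {9, 12}, which locks those values in; drop them from a, c, d, f, g.
That leaves c = 8. So a, d can't be 8.
a must be 13 (only option left). Strike 13 from e, g.
Determined: a=13, c=8. The other variables each still have more than one consistent value. That makes 2.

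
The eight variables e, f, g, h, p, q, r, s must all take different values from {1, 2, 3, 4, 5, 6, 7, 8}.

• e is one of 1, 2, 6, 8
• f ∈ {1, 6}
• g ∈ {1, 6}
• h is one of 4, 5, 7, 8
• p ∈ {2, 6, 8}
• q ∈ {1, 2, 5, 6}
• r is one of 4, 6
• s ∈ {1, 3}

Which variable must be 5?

q

The 8 variables together cover exactly {1, 2, 3, 4, 5, 6, 7, 8} — 8 values for 8 variables — and 3 appears only in s's list, so s = 3.
The 7 still-open variables draw from only 7 values {1, 2, 4, 5, 6, 7, 8}, so each is used; only h can be 7, hence h = 7.
The 6 still-open variables together cover exactly {1, 2, 4, 5, 6, 8} — 6 values for 6 variables — and 4 appears only in r's list, so r = 4.
The 5 still-open variables together cover exactly {1, 2, 5, 6, 8} — 5 values for 5 variables — and 5 appears only in q's list, so q = 5.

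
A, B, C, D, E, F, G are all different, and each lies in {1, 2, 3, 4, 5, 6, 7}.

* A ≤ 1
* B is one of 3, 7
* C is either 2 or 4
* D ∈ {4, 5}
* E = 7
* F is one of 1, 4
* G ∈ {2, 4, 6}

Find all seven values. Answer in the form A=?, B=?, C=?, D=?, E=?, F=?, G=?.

A must be 1 (only option left). Eliminate 1 elsewhere: F.
E must be 7 (only option left). Strike 7 from B.
That leaves F = 4. Strike 4 from C, D, G.
B must be 3 (only option left).
C must be 2 (only option left). Remove 2 from G.
D has just one choice, so D = 5.
G's domain is down to {6}, so G = 6.

A=1, B=3, C=2, D=5, E=7, F=4, G=6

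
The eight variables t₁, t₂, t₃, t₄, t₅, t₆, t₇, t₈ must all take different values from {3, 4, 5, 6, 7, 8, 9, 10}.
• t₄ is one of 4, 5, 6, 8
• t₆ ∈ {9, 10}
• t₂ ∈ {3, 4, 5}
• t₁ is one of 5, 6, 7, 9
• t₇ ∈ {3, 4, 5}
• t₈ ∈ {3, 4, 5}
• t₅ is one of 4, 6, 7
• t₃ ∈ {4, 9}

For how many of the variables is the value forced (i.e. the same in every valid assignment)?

3

Among the 8 variables, 8 fits only t₄ (and all 8 values in {3, 4, 5, 6, 7, 8, 9, 10} must be used), so t₄ = 8.
The 7 still-open variables together cover exactly {3, 4, 5, 6, 7, 9, 10} — 7 values for 7 variables — and 10 appears only in t₆'s list, so t₆ = 10.
t₂, t₇, t₈ between them cover only {3, 4, 5} — a naked triple. Remove those values from t₁, t₃, t₅.
t₃'s domain is down to {9}, so t₃ = 9. Eliminate 9 elsewhere: t₁.
Determined: t₃=9, t₄=8, t₆=10. The other variables each still have more than one consistent value. That makes 3.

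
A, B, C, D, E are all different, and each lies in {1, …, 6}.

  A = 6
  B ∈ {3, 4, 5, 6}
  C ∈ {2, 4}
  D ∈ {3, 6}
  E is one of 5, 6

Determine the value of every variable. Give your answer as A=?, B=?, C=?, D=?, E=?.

A=6, B=4, C=2, D=3, E=5

A must be 6 (only option left). Remove 6 from B, D, E.
That leaves D = 3. So B can't be 3.
That leaves E = 5. Strike 5 from B.
That leaves B = 4. Strike 4 from C.
C has just one choice, so C = 2.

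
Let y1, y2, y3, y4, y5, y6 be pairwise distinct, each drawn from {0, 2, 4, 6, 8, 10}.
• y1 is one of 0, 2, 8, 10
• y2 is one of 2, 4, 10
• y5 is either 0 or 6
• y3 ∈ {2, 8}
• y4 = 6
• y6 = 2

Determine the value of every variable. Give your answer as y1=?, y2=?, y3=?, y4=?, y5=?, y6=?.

y4 has just one choice, so y4 = 6. Eliminate 6 elsewhere: y5.
y5's domain is down to {0}, so y5 = 0. Eliminate 0 elsewhere: y1.
That leaves y6 = 2. Remove 2 from y1, y2, y3.
y3 has just one choice, so y3 = 8. Remove 8 from y1.
y1 has just one choice, so y1 = 10. Strike 10 from y2.
y2 has just one choice, so y2 = 4.

y1=10, y2=4, y3=8, y4=6, y5=0, y6=2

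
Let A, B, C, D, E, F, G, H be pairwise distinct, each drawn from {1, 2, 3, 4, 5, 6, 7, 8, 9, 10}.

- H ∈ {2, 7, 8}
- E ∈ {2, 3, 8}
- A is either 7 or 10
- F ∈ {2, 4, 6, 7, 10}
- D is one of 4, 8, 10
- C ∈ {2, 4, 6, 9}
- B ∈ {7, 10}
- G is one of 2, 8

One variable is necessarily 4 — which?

The 8 variables together cover exactly {2, 3, 4, 6, 7, 8, 9, 10} — 8 values for 8 variables — and 3 appears only in E's list, so E = 3.
Among the 7 still-open variables, 9 fits only C (and all 7 values in {2, 4, 6, 7, 8, 9, 10} must be used), so C = 9.
The 6 still-open variables together cover exactly {2, 4, 6, 7, 8, 10} — 6 values for 6 variables — and 6 appears only in F's list, so F = 6.
The 5 still-open variables draw from only 5 values {2, 4, 7, 8, 10}, so each is used; only D can be 4, hence D = 4.

D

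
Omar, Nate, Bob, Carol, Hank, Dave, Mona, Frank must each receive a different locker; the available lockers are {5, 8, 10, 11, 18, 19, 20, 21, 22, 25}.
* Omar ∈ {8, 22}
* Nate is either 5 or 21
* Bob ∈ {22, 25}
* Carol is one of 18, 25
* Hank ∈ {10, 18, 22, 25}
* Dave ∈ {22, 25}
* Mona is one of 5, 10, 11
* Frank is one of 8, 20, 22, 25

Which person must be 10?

Hank

Bob and Dave between them cover only {22, 25} — a naked pair. Remove those values from Omar, Carol, Hank, Frank.
Omar must be 8 (only option left). So Frank can't be 8.
Carol's domain is down to {18}, so Carol = 18. Eliminate 18 elsewhere: Hank.
So 10 goes to Hank.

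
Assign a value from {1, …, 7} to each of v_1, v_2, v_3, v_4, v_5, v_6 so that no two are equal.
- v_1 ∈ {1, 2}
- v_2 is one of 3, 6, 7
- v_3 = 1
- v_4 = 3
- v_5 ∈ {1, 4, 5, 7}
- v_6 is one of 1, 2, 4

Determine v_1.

2

v_3 has just one choice, so v_3 = 1. Remove 1 from v_1, v_5, v_6.
So v_1 = 2.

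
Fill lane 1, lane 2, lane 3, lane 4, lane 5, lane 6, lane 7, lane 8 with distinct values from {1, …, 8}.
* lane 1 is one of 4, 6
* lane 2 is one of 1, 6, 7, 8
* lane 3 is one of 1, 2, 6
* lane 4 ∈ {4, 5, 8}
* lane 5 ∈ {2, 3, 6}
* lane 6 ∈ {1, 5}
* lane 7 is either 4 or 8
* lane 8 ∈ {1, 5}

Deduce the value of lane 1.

Among the 8 variables, 3 fits only lane 5 (and all 8 values in {1, 2, 3, 4, 5, 6, 7, 8} must be used), so lane 5 = 3.
Among the 7 still-open variables, 2 fits only lane 3 (and all 7 values in {1, 2, 4, 5, 6, 7, 8} must be used), so lane 3 = 2.
The 6 still-open variables together cover exactly {1, 4, 5, 6, 7, 8} — 6 values for 6 variables — and 7 appears only in lane 2's list, so lane 2 = 7.
Among the 5 still-open variables, 6 fits only lane 1 (and all 5 values in {1, 4, 5, 6, 8} must be used), so lane 1 = 6.

6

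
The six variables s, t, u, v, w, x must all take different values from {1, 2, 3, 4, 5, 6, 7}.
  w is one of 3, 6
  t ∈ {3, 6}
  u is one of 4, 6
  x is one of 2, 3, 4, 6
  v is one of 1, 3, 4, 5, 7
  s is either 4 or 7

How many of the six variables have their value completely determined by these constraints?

3

t and w share exactly the 2 values {3, 6}; by pigeonhole those values go to them, so strike 3, 6 from u, v, x.
That leaves u = 4. Eliminate 4 elsewhere: s, v, x.
x's domain is down to {2}, so x = 2.
s must be 7 (only option left). Strike 7 from v.
Determined: s=7, u=4, x=2. The other variables each still have more than one consistent value. That makes 3.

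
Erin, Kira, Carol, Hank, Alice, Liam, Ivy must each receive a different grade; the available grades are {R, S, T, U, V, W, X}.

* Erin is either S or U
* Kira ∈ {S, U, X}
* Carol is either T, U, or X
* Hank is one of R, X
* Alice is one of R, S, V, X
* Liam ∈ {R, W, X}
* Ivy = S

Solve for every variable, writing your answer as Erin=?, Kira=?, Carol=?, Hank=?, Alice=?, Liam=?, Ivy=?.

Erin=U, Kira=X, Carol=T, Hank=R, Alice=V, Liam=W, Ivy=S

Ivy has just one choice, so Ivy = S. So Erin, Kira, Alice can't be S.
Erin must be U (only option left). Eliminate U elsewhere: Kira, Carol.
That leaves Kira = X. Eliminate X elsewhere: Carol, Hank, Alice, Liam.
Carol must be T (only option left).
Hank must be R (only option left). Remove R from Alice, Liam.
That leaves Alice = V.
That leaves Liam = W.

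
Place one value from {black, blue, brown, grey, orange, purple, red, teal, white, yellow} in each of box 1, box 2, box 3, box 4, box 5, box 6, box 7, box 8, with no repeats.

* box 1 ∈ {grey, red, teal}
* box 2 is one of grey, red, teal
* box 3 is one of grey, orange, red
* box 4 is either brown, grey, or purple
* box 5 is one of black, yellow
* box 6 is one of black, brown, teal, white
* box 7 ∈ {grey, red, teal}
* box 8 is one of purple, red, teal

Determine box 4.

brown

box 1, box 2, box 7 between them cover only {grey, red, teal} — a naked triple. Remove those values from box 3, box 4, box 6, box 8.
That leaves box 3 = orange.
box 8 has just one choice, so box 8 = purple. Remove purple from box 4.
So box 4 = brown.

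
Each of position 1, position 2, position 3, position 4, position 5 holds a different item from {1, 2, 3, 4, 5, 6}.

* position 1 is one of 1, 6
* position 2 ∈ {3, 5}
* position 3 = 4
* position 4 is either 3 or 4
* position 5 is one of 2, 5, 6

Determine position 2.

5

position 3 has just one choice, so position 3 = 4. Remove 4 from position 4.
That leaves position 4 = 3. Strike 3 from position 2.
So position 2 = 5.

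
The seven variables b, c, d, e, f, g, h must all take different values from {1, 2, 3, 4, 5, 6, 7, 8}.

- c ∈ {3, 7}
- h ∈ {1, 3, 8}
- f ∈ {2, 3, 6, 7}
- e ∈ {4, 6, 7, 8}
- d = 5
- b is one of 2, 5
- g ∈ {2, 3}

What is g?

d has just one choice, so d = 5. Strike 5 from b.
That leaves b = 2. So f, g can't be 2.
So g = 3.

3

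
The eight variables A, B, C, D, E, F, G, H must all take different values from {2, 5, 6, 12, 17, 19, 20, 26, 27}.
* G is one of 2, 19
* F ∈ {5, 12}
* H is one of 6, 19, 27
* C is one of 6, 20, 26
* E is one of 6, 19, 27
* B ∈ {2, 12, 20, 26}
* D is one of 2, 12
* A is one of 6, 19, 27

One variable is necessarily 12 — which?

Among the 8 variables, 5 fits only F (and all 8 values in {2, 5, 6, 12, 19, 20, 26, 27} must be used), so F = 5.
A, E, H between them cover only {6, 19, 27} — a naked triple. Remove those values from C, G.
That leaves G = 2. So B, D can't be 2.
So 12 goes to D.

D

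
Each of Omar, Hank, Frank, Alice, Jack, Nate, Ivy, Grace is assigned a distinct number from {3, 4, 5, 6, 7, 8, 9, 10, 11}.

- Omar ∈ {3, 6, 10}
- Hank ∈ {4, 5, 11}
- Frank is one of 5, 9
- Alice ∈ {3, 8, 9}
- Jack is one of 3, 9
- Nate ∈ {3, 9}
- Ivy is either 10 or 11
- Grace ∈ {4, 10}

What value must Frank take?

The 8 variables draw from only 8 values {3, 4, 5, 6, 8, 9, 10, 11}, so each is used; only Omar can be 6, hence Omar = 6.
The 7 still-open variables together cover exactly {3, 4, 5, 8, 9, 10, 11} — 7 values for 7 variables — and 8 appears only in Alice's list, so Alice = 8.
Jack and Nate share exactly the 2 values {3, 9}; by pigeonhole those values go to them, so strike 3, 9 from Frank.
So Frank = 5.

5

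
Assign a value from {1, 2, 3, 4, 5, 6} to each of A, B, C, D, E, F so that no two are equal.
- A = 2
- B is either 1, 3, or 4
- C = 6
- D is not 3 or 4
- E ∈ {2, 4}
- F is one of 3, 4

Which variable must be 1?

B

A has just one choice, so A = 2. Strike 2 from D, E.
C has just one choice, so C = 6. Remove 6 from D.
E must be 4 (only option left). Eliminate 4 elsewhere: B, F.
F's domain is down to {3}, so F = 3. Strike 3 from B.
So 1 goes to B.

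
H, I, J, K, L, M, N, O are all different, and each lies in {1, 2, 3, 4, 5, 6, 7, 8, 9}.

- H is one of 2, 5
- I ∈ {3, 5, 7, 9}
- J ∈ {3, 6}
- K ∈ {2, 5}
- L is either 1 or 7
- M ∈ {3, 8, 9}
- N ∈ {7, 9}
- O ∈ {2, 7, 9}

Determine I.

3

The 8 variables draw from only 8 values {1, 2, 3, 5, 6, 7, 8, 9}, so each is used; only L can be 1, hence L = 1.
The 7 still-open variables together cover exactly {2, 3, 5, 6, 7, 8, 9} — 7 values for 7 variables — and 6 appears only in J's list, so J = 6.
The 6 still-open variables draw from only 6 values {2, 3, 5, 7, 8, 9}, so each is used; only M can be 8, hence M = 8.
Among the 5 still-open variables, 3 fits only I (and all 5 values in {2, 3, 5, 7, 9} must be used), so I = 3.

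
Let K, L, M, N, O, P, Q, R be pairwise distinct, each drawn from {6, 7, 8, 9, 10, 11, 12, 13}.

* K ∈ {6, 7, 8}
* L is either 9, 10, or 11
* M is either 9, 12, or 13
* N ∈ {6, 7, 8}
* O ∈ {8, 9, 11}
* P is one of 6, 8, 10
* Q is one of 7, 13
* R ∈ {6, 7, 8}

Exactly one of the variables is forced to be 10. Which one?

P

The 8 variables draw from only 8 values {6, 7, 8, 9, 10, 11, 12, 13}, so each is used; only M can be 12, hence M = 12.
Among the 7 still-open variables, 13 fits only Q (and all 7 values in {6, 7, 8, 9, 10, 11, 13} must be used), so Q = 13.
K, N, R share exactly the 3 values {6, 7, 8}; by pigeonhole those values go to them, so strike 6, 7, 8 from O, P.
So 10 goes to P.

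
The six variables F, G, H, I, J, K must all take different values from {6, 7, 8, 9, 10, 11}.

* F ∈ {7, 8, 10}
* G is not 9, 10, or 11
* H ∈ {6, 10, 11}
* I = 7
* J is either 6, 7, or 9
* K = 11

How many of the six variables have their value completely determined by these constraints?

3

I must be 7 (only option left). So F, G, J can't be 7.
K has just one choice, so K = 11. Strike 11 from H.
The 4 still-open variables together cover exactly {6, 8, 9, 10} — 4 values for 4 variables — and 9 appears only in J's list, so J = 9.
Determined: I=7, J=9, K=11. The other variables each still have more than one consistent value. That makes 3.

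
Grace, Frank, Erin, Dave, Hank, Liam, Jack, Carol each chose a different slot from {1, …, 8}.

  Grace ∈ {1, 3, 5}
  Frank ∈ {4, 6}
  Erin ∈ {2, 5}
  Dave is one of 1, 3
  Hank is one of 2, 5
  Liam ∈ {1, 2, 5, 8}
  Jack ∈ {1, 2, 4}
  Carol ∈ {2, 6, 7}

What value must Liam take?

8

The 8 variables together cover exactly {1, 2, 3, 4, 5, 6, 7, 8} — 8 values for 8 variables — and 7 appears only in Carol's list, so Carol = 7.
Among the 7 still-open variables, 6 fits only Frank (and all 7 values in {1, 2, 3, 4, 5, 6, 8} must be used), so Frank = 6.
The 6 still-open variables draw from only 6 values {1, 2, 3, 4, 5, 8}, so each is used; only Jack can be 4, hence Jack = 4.
Among the 5 still-open variables, 8 fits only Liam (and all 5 values in {1, 2, 3, 5, 8} must be used), so Liam = 8.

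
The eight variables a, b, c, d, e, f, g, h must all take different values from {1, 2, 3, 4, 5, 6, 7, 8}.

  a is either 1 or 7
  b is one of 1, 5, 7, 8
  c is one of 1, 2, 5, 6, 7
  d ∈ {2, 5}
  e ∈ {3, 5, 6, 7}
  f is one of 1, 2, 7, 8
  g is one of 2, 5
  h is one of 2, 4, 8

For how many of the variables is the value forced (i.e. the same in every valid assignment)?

The 8 variables draw from only 8 values {1, 2, 3, 4, 5, 6, 7, 8}, so each is used; only e can be 3, hence e = 3.
The 7 still-open variables draw from only 7 values {1, 2, 4, 5, 6, 7, 8}, so each is used; only h can be 4, hence h = 4.
The 6 still-open variables draw from only 6 values {1, 2, 5, 6, 7, 8}, so each is used; only c can be 6, hence c = 6.
The 2 variables d and g are confined to {2, 5}, which locks those values in; drop them from b, f.
Determined: c=6, e=3, h=4. The other variables each still have more than one consistent value. That makes 3.

3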